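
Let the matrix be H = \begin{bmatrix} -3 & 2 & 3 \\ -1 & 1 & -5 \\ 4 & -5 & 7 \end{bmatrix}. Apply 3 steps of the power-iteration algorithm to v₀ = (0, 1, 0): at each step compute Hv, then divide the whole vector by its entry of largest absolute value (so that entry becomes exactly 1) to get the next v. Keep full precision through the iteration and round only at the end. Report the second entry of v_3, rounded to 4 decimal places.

Hv0 = (2.00000, 1.00000, -5.00000); divide by -5.00000 → v1 = (-0.40000, -0.20000, 1.00000)
Hv1 = (3.80000, -4.80000, 6.40000); divide by 6.40000 → v2 = (0.59375, -0.75000, 1.00000)
Hv2 = (-0.28125, -6.34375, 13.12500); divide by 13.12500 → v3 = (-0.02143, -0.48333, 1.00000)
Requested entry of v3: 203/-420 = -0.4833

-0.4833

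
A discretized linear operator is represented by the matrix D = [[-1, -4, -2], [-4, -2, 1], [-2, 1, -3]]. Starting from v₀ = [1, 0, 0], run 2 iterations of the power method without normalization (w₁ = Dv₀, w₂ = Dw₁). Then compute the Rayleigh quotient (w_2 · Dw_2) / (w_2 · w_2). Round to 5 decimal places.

λ ≈ -4.71275

w1 = Dv₀ = ((-1)·1 + (-4)·0 + (-2)·0; (-4)·1 + (-2)·0 + 1·0; (-2)·1 + 1·0 + (-3)·0) = (-1, -4, -2)
w2 = Dw1 = ((-1)·(-1) + (-4)·(-4) + (-2)·(-2); (-4)·(-1) + (-2)·(-4) + 1·(-2); (-2)·(-1) + 1·(-4) + (-3)·(-2)) = (21, 10, 4)
Dw2 = (-69, -100, -44)
w2·Dw2 = 21·(-69) + 10·(-100) + 4·(-44) = -2625; w2·w2 = 21·21 + 10·10 + 4·4 = 557
λ ≈ -2625/557 = -4.71275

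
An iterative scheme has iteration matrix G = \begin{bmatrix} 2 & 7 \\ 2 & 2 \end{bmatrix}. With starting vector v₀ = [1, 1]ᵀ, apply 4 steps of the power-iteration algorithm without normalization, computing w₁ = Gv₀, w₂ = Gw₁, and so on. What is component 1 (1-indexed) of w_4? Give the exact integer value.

w1 = Gv₀ = (9, 4)
w2 = Gw1 = (46, 26)
w3 = Gw2 = (274, 144)
w4 = Gw3 = (1556, 836)
The requested component of w4 is 1556.

1556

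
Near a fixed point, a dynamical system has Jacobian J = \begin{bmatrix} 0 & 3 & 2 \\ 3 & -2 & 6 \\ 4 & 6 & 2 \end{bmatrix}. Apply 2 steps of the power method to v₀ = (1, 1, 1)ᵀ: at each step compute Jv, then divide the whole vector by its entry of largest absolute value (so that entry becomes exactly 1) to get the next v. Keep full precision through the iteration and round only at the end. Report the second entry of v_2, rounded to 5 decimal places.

Jv0 = (5.000000, 7.000000, 12.000000); divide by 12.000000 → v1 = (0.416667, 0.583333, 1.000000)
Jv1 = (3.750000, 6.083333, 7.166667); divide by 7.166667 → v2 = (0.523256, 0.848837, 1.000000)
Requested entry of v2: 73/86 = 0.84884

0.84884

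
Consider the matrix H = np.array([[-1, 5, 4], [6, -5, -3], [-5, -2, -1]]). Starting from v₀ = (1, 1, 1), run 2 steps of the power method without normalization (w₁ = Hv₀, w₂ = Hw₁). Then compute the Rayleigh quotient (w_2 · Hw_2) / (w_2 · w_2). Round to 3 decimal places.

λ ≈ -7.187

w1 = Hv₀ = ((-1)·1 + 5·1 + 4·1; 6·1 + (-5)·1 + (-3)·1; (-5)·1 + (-2)·1 + (-1)·1) = (8, -2, -8)
w2 = Hw1 = ((-1)·8 + 5·(-2) + 4·(-8); 6·8 + (-5)·(-2) + (-3)·(-8); (-5)·8 + (-2)·(-2) + (-1)·(-8)) = (-50, 82, -28)
Hw2 = (348, -626, 114)
w2·Hw2 = (-50)·348 + 82·(-626) + (-28)·114 = -71924; w2·w2 = (-50)·(-50) + 82·82 + (-28)·(-28) = 10008
λ ≈ -71924/10008 = -7.187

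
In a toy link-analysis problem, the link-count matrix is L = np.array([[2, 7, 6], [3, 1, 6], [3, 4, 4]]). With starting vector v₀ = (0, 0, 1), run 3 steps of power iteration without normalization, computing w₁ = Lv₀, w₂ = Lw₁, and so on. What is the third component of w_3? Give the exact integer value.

w1 = Lv₀ = (2·0 + 7·0 + 6·1; 3·0 + 1·0 + 6·1; 3·0 + 4·0 + 4·1) = (6, 6, 4)
w2 = Lw1 = (2·6 + 7·6 + 6·4; 3·6 + 1·6 + 6·4; 3·6 + 4·6 + 4·4) = (78, 48, 58)
w3 = Lw2 = (840, 630, 658)
The requested component of w3 is 658.

658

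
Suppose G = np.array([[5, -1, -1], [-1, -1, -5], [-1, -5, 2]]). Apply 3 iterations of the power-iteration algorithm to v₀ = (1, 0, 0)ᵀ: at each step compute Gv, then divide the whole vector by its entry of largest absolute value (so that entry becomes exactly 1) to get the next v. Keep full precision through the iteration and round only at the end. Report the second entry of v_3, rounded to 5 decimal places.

-0.13235

Gv0 = (5.000000, -1.000000, -1.000000); divide by 5.000000 → v1 = (1.000000, -0.200000, -0.200000)
Gv1 = (5.400000, 0.200000, -0.400000); divide by 5.400000 → v2 = (1.000000, 0.037037, -0.074074)
Gv2 = (5.037037, -0.666667, -1.333333); divide by 5.037037 → v3 = (1.000000, -0.132353, -0.264706)
Requested entry of v3: -18/136 = -0.13235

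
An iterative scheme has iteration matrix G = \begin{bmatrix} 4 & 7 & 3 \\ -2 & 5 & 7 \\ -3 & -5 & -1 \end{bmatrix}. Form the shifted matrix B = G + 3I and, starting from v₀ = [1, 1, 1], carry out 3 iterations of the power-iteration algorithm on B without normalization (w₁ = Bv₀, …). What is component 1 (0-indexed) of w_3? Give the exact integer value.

-1056

B = G + 3I has rows (7, 7, 3); (-2, 8, 7); (-3, -5, 2)
w1 = Bv₀ = (7·1 + 7·1 + 3·1; (-2)·1 + 8·1 + 7·1; (-3)·1 + (-5)·1 + 2·1) = (17, 13, -6)
w2 = Bw1 = (7·17 + 7·13 + 3·(-6); (-2)·17 + 8·13 + 7·(-6); (-3)·17 + (-5)·13 + 2·(-6)) = (192, 28, -128)
w3 = Bw2 = (1156, -1056, -972)
Requested component of w3: -1056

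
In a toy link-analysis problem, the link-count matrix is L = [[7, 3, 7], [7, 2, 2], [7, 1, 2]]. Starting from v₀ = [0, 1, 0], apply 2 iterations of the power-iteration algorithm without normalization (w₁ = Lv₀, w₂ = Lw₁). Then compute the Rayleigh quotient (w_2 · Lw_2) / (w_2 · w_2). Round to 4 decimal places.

13.5080

w1 = Lv₀ = (7·0 + 3·1 + 7·0; 7·0 + 2·1 + 2·0; 7·0 + 1·1 + 2·0) = (3, 2, 1)
w2 = Lw1 = (7·3 + 3·2 + 7·1; 7·3 + 2·2 + 2·1; 7·3 + 1·2 + 2·1) = (34, 27, 25)
Lw2 = (494, 342, 315)
w2·Lw2 = 34·494 + 27·342 + 25·315 = 33905; w2·w2 = 34·34 + 27·27 + 25·25 = 2510
λ ≈ 33905/2510 = 13.5080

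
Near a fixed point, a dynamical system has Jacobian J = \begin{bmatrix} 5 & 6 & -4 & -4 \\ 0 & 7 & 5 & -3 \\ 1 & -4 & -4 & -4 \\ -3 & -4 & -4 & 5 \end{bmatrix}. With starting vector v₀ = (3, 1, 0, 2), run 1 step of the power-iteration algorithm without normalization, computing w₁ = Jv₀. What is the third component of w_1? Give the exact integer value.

-9

w1 = Jv₀ = (13, 1, -9, -3)
The requested component of w1 is -9.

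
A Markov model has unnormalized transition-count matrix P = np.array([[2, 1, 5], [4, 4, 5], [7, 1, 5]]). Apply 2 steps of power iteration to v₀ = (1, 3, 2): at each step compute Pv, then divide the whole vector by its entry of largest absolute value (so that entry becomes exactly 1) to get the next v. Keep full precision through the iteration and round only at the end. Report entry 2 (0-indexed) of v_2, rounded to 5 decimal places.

Pv0 = (15.000000, 26.000000, 20.000000); divide by 26.000000 → v1 = (0.576923, 1.000000, 0.769231)
Pv1 = (6.000000, 10.153846, 8.884615); divide by 10.153846 → v2 = (0.590909, 1.000000, 0.875000)
Requested entry of v2: 231/264 = 0.87500

0.87500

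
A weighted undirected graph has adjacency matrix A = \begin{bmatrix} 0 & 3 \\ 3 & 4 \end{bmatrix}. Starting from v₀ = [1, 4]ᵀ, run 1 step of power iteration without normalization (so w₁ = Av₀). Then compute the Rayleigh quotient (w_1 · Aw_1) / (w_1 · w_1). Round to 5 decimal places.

w1 = Av₀ = (0·1 + 3·4; 3·1 + 4·4) = (12, 19)
Aw1 = (57, 112)
w1·Aw1 = 12·57 + 19·112 = 2812; w1·w1 = 12·12 + 19·19 = 505
λ ≈ 2812/505 = 5.56832

λ ≈ 5.56832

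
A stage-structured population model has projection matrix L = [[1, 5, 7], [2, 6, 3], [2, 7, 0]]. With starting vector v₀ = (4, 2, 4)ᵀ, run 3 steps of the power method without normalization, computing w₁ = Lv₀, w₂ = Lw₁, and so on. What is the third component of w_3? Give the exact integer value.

3106

w1 = Lv₀ = (42, 32, 22)
w2 = Lw1 = (356, 342, 308)
w3 = Lw2 = (4222, 3688, 3106)
The requested component of w3 is 3106.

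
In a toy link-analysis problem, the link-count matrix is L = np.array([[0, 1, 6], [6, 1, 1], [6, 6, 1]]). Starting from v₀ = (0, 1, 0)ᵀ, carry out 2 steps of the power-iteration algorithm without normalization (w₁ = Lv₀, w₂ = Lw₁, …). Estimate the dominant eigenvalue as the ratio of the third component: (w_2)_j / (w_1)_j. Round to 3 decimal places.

w1 = Lv₀ = (0·0 + 1·1 + 6·0; 6·0 + 1·1 + 1·0; 6·0 + 6·1 + 1·0) = (1, 1, 6)
w2 = Lw1 = (0·1 + 1·1 + 6·6; 6·1 + 1·1 + 1·6; 6·1 + 6·1 + 1·6) = (37, 13, 18)
Ratio at component: 18 / 6 = 3.000

λ ≈ 3.000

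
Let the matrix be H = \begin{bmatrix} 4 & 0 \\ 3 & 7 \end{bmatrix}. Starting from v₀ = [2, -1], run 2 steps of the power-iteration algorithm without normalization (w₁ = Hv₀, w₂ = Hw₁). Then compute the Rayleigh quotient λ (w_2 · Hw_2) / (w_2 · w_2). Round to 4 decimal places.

λ ≈ 5.9033

w1 = Hv₀ = (4·2 + 0·(-1); 3·2 + 7·(-1)) = (8, -1)
w2 = Hw1 = (4·8 + 0·(-1); 3·8 + 7·(-1)) = (32, 17)
Hw2 = (128, 215)
w2·Hw2 = 32·128 + 17·215 = 7751; w2·w2 = 32·32 + 17·17 = 1313
λ ≈ 7751/1313 = 5.9033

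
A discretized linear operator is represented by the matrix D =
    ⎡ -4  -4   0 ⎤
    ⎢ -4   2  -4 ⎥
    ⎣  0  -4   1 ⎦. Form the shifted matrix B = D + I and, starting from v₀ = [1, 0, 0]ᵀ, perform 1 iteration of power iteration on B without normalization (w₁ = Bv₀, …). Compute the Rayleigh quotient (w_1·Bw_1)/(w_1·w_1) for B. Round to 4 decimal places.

-3.0000

B = D + I has rows (-3, -4, 0); (-4, 3, -4); (0, -4, 2)
w1 = Bv₀ = ((-3)·1 + (-4)·0 + 0·0; (-4)·1 + 3·0 + (-4)·0; 0·1 + (-4)·0 + 2·0) = (-3, -4, 0)
Bw1 = (25, 0, 16)
w1·Bw1 = -75; w1·w1 = 25; μ ≈ -75/25 = -3.0000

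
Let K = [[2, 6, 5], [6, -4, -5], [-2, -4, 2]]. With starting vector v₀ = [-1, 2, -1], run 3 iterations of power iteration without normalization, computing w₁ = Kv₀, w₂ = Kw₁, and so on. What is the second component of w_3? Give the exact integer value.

w1 = Kv₀ = (5, -9, -8)
w2 = Kw1 = (-84, 106, 10)
w3 = Kw2 = (518, -978, -236)
The requested component of w3 is -978.

-978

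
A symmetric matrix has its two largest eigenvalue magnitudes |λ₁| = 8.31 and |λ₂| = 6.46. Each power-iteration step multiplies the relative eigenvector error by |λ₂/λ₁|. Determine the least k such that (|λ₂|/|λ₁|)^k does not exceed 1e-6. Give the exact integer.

55

|λ₂/λ₁| = 6.46/8.31 = 0.77738
Need k ≥ ln(1e-6) / ln(0.77738) = -13.8155 / -0.2518 ≈ 54.860
Smallest integer k satisfying the bound: 55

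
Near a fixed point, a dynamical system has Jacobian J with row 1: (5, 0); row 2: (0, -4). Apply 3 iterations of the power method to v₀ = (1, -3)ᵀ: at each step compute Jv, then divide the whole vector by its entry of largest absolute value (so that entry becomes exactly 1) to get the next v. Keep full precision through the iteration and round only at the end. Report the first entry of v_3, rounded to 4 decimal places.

Jv0 = (5.00000, 12.00000); divide by 12.00000 → v1 = (0.41667, 1.00000)
Jv1 = (2.08333, -4.00000); divide by -4.00000 → v2 = (-0.52083, 1.00000)
Jv2 = (-2.60417, -4.00000); divide by -4.00000 → v3 = (0.65104, 1.00000)
Requested entry of v3: 125/192 = 0.6510

0.6510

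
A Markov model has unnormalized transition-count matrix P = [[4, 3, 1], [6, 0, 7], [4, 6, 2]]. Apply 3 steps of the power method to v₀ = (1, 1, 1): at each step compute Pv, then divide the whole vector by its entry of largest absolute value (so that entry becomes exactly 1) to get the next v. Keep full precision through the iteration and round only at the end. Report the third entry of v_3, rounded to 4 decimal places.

0.9694

Pv0 = (8.00000, 13.00000, 12.00000); divide by 13.00000 → v1 = (0.61538, 1.00000, 0.92308)
Pv1 = (6.38462, 10.15385, 10.30769); divide by 10.30769 → v2 = (0.61940, 0.98507, 1.00000)
Pv2 = (6.43284, 10.71642, 10.38806); divide by 10.71642 → v3 = (0.60028, 1.00000, 0.96936)
Requested entry of v3: 1392/1436 = 0.9694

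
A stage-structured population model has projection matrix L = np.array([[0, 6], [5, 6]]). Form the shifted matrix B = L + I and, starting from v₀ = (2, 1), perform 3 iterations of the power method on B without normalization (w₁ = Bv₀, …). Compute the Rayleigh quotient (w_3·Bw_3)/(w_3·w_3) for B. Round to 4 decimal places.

B = L + I has rows (1, 6); (5, 7)
w1 = Bv₀ = (8, 17)
w2 = Bw1 = (110, 159)
w3 = Bw2 = (1064, 1663)
Bw3 = (11042, 16961)
w3·Bw3 = 39954831; w3·w3 = 3897665; μ ≈ 39954831/3897665 = 10.2510

μ ≈ 10.2510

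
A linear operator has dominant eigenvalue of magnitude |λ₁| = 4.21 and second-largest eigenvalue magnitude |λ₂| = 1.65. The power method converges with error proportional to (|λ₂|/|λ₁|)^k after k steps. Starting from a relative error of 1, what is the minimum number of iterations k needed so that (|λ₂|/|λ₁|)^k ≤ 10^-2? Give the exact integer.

5

|λ₂/λ₁| = 1.65/4.21 = 0.39192
Need k ≥ ln(10^-2) / ln(0.39192) = -4.6052 / -0.9367 ≈ 4.916
Smallest integer k satisfying the bound: 5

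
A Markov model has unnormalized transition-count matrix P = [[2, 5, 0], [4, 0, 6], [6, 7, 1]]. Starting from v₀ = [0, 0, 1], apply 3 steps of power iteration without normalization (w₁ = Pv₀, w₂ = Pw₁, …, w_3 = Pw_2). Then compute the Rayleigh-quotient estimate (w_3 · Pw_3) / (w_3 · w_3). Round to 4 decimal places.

w1 = Pv₀ = (0, 6, 1)
w2 = Pw1 = (30, 6, 43)
w3 = Pw2 = (90, 378, 265)
Pw3 = (2070, 1950, 3451)
w3·Pw3 = 90·2070 + 378·1950 + 265·3451 = 1837915; w3·w3 = 90·90 + 378·378 + 265·265 = 221209
λ ≈ 1837915/221209 = 8.3085

λ ≈ 8.3085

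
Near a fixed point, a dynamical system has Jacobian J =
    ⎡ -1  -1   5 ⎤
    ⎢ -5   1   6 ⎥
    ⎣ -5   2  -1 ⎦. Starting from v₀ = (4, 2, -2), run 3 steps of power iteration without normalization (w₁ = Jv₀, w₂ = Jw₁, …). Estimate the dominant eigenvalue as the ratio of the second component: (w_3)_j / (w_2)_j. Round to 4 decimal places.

w1 = Jv₀ = (-16, -30, -14)
w2 = Jw1 = (-24, -34, 34)
w3 = Jw2 = (228, 290, 18)
Ratio at component: 290 / -34 = -8.5294

-8.5294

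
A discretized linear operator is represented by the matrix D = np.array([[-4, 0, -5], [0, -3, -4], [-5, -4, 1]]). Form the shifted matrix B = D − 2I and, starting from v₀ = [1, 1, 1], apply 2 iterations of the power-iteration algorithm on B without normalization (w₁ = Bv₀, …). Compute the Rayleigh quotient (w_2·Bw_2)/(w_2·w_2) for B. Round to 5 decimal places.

-10.13218

B = D − 2I has rows (-6, 0, -5); (0, -5, -4); (-5, -4, -1)
w1 = Bv₀ = ((-6)·1 + 0·1 + (-5)·1; 0·1 + (-5)·1 + (-4)·1; (-5)·1 + (-4)·1 + (-1)·1) = (-11, -9, -10)
w2 = Bw1 = ((-6)·(-11) + 0·(-9) + (-5)·(-10); 0·(-11) + (-5)·(-9) + (-4)·(-10); (-5)·(-11) + (-4)·(-9) + (-1)·(-10)) = (116, 85, 101)
Bw2 = (-1201, -829, -1021)
w2·Bw2 = -312902; w2·w2 = 30882; μ ≈ -312902/30882 = -10.13218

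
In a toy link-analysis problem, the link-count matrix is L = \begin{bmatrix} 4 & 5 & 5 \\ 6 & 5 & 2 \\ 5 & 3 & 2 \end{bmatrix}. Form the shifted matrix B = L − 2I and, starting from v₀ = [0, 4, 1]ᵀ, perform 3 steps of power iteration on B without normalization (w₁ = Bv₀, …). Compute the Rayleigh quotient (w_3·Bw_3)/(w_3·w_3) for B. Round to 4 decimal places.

B = L − 2I has rows (2, 5, 5); (6, 3, 2); (5, 3, 0)
w1 = Bv₀ = (2·0 + 5·4 + 5·1; 6·0 + 3·4 + 2·1; 5·0 + 3·4 + 0·1) = (25, 14, 12)
w2 = Bw1 = (2·25 + 5·14 + 5·12; 6·25 + 3·14 + 2·12; 5·25 + 3·14 + 0·12) = (180, 216, 167)
w3 = Bw2 = (2275, 2062, 1548)
Bw3 = (22600, 22932, 17561)
w3·Bw3 = 125885212; w3·w3 = 11823773; μ ≈ 125885212/11823773 = 10.6468

μ ≈ 10.6468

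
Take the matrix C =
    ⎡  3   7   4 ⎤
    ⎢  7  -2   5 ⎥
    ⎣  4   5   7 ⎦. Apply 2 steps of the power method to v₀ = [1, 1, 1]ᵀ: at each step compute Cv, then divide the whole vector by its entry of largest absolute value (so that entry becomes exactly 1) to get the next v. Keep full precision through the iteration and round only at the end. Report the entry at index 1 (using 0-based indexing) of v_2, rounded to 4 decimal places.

Cv0 = (14.00000, 10.00000, 16.00000); divide by 16.00000 → v1 = (0.87500, 0.62500, 1.00000)
Cv1 = (11.00000, 9.87500, 13.62500); divide by 13.62500 → v2 = (0.80734, 0.72477, 1.00000)
Requested entry of v2: 158/218 = 0.7248

0.7248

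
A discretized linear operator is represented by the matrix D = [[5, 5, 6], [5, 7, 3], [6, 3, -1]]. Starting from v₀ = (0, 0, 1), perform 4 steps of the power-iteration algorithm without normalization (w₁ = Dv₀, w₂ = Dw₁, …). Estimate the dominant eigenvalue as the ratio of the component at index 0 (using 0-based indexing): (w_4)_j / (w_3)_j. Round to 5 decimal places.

w1 = Dv₀ = (6, 3, -1)
w2 = Dw1 = (39, 48, 46)
w3 = Dw2 = (711, 669, 332)
w4 = Dw3 = (8892, 9234, 5941)
Ratio at component: 8892 / 711 = 12.50633

12.50633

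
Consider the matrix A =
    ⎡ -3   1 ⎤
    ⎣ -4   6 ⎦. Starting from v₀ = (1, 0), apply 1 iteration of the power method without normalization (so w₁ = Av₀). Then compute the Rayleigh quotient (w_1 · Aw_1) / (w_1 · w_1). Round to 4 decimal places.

w1 = Av₀ = (-3, -4)
Aw1 = (5, -12)
w1·Aw1 = (-3)·5 + (-4)·(-12) = 33; w1·w1 = (-3)·(-3) + (-4)·(-4) = 25
λ ≈ 33/25 = 1.3200

λ ≈ 1.3200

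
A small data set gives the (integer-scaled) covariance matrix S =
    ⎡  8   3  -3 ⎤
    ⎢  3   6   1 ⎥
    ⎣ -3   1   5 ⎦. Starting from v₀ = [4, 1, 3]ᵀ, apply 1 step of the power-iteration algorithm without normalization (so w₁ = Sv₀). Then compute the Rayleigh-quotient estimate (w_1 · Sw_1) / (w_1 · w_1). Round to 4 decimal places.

w1 = Sv₀ = (26, 21, 4)
Sw1 = (259, 208, -37)
w1·Sw1 = 26·259 + 21·208 + 4·(-37) = 10954; w1·w1 = 26·26 + 21·21 + 4·4 = 1133
λ ≈ 10954/1133 = 9.6681

9.6681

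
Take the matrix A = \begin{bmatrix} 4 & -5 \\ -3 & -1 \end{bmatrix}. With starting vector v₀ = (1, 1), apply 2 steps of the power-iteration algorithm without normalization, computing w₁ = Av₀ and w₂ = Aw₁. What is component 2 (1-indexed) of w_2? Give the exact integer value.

w1 = Av₀ = (-1, -4)
w2 = Aw1 = (16, 7)
The requested component of w2 is 7.

7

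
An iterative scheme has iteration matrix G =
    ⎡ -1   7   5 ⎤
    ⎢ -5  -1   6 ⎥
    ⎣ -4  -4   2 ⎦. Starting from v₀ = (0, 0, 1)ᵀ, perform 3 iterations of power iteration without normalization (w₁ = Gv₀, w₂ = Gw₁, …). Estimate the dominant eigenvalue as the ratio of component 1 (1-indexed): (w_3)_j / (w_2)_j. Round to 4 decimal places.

w1 = Gv₀ = (5, 6, 2)
w2 = Gw1 = (47, -19, -40)
w3 = Gw2 = (-380, -456, -192)
Ratio at component: -380 / 47 = -8.0851

λ ≈ -8.0851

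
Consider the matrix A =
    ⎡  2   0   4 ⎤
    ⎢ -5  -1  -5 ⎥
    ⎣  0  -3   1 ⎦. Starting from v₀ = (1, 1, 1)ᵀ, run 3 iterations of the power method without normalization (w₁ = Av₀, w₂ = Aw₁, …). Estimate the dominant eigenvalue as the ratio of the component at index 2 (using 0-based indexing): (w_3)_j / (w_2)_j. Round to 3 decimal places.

λ ≈ 1.871

w1 = Av₀ = (2·1 + 0·1 + 4·1; (-5)·1 + (-1)·1 + (-5)·1; 0·1 + (-3)·1 + 1·1) = (6, -11, -2)
w2 = Aw1 = (2·6 + 0·(-11) + 4·(-2); (-5)·6 + (-1)·(-11) + (-5)·(-2); 0·6 + (-3)·(-11) + 1·(-2)) = (4, -9, 31)
w3 = Aw2 = (132, -166, 58)
Ratio at component: 58 / 31 = 1.871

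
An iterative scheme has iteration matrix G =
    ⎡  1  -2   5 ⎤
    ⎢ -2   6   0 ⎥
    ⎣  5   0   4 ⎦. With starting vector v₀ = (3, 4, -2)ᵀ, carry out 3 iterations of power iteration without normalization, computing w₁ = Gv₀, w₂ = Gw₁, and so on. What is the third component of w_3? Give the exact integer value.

-268

w1 = Gv₀ = (1·3 + (-2)·4 + 5·(-2); (-2)·3 + 6·4 + 0·(-2); 5·3 + 0·4 + 4·(-2)) = (-15, 18, 7)
w2 = Gw1 = (1·(-15) + (-2)·18 + 5·7; (-2)·(-15) + 6·18 + 0·7; 5·(-15) + 0·18 + 4·7) = (-16, 138, -47)
w3 = Gw2 = (-527, 860, -268)
The requested component of w3 is -268.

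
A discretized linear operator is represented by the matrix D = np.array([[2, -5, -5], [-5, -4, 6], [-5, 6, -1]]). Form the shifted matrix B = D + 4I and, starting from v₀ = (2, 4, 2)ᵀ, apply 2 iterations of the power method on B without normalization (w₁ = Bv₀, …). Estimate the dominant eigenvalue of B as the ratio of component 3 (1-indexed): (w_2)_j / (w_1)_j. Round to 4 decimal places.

8.1000

B = D + 4I has rows (6, -5, -5); (-5, 0, 6); (-5, 6, 3)
w1 = Bv₀ = (-18, 2, 20)
w2 = Bw1 = (-218, 210, 162)
Ratio: 162/20 = 8.1000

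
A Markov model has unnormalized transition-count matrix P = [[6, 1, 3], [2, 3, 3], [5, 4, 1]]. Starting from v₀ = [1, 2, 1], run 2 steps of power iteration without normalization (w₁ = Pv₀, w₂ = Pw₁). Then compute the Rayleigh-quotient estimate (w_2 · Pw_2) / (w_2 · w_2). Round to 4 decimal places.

w1 = Pv₀ = (11, 11, 14)
w2 = Pw1 = (119, 97, 113)
Pw2 = (1150, 868, 1096)
w2·Pw2 = 119·1150 + 97·868 + 113·1096 = 344894; w2·w2 = 119·119 + 97·97 + 113·113 = 36339
λ ≈ 344894/36339 = 9.4910

9.4910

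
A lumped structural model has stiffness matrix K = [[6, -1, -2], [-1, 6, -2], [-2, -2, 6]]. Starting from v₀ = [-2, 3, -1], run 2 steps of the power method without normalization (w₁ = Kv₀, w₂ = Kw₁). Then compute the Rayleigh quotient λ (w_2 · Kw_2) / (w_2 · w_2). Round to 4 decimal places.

w1 = Kv₀ = (-13, 22, -8)
w2 = Kw1 = (-84, 161, -66)
Kw2 = (-533, 1182, -550)
w2·Kw2 = (-84)·(-533) + 161·1182 + (-66)·(-550) = 271374; w2·w2 = (-84)·(-84) + 161·161 + (-66)·(-66) = 37333
λ ≈ 271374/37333 = 7.2690

λ ≈ 7.2690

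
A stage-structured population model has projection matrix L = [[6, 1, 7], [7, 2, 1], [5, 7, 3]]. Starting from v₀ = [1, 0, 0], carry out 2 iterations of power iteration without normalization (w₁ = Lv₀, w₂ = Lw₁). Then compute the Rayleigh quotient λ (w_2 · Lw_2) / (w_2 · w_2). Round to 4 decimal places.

λ ≈ 13.0022

w1 = Lv₀ = (6, 7, 5)
w2 = Lw1 = (78, 61, 94)
Lw2 = (1187, 762, 1099)
w2·Lw2 = 78·1187 + 61·762 + 94·1099 = 242374; w2·w2 = 78·78 + 61·61 + 94·94 = 18641
λ ≈ 242374/18641 = 13.0022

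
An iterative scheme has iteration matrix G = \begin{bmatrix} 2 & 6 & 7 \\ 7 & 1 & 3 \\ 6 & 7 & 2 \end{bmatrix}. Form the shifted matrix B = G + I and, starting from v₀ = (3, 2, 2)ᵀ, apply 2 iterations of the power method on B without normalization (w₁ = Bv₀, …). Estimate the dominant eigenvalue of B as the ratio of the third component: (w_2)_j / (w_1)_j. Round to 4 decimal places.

B = G + I has rows (3, 6, 7); (7, 2, 3); (6, 7, 3)
w1 = Bv₀ = (3·3 + 6·2 + 7·2; 7·3 + 2·2 + 3·2; 6·3 + 7·2 + 3·2) = (35, 31, 38)
w2 = Bw1 = (3·35 + 6·31 + 7·38; 7·35 + 2·31 + 3·38; 6·35 + 7·31 + 3·38) = (557, 421, 541)
Ratio: 541/38 = 14.2368

μ ≈ 14.2368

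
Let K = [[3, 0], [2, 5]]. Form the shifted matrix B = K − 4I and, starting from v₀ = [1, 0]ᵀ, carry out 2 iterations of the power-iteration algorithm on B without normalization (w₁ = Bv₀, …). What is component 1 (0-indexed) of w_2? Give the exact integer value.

0

B = K − 4I has rows (-1, 0); (2, 1)
w1 = Bv₀ = ((-1)·1 + 0·0; 2·1 + 1·0) = (-1, 2)
w2 = Bw1 = ((-1)·(-1) + 0·2; 2·(-1) + 1·2) = (1, 0)
Requested component of w2: 0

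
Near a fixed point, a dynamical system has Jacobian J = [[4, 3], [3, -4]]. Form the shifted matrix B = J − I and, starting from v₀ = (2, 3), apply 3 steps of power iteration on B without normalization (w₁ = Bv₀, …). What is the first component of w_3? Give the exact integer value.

324

B = J − I has rows (3, 3); (3, -5)
w1 = Bv₀ = (3·2 + 3·3; 3·2 + (-5)·3) = (15, -9)
w2 = Bw1 = (3·15 + 3·(-9); 3·15 + (-5)·(-9)) = (18, 90)
w3 = Bw2 = (324, -396)
Requested component of w3: 324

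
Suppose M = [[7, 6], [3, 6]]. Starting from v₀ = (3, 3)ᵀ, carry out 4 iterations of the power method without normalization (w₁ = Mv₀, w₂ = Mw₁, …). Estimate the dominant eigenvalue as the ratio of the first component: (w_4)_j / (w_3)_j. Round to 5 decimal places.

w1 = Mv₀ = (7·3 + 6·3; 3·3 + 6·3) = (39, 27)
w2 = Mw1 = (7·39 + 6·27; 3·39 + 6·27) = (435, 279)
w3 = Mw2 = (4719, 2979)
w4 = Mw3 = (50907, 32031)
Ratio at component: 50907 / 4719 = 10.78767

λ ≈ 10.78767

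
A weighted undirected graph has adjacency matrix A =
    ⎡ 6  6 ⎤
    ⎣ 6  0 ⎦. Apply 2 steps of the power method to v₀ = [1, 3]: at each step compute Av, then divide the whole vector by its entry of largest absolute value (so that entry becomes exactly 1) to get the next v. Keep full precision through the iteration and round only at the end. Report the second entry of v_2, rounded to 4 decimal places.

Av0 = (24.00000, 6.00000); divide by 24.00000 → v1 = (1.00000, 0.25000)
Av1 = (7.50000, 6.00000); divide by 7.50000 → v2 = (1.00000, 0.80000)
Requested entry of v2: 144/180 = 0.8000

0.8000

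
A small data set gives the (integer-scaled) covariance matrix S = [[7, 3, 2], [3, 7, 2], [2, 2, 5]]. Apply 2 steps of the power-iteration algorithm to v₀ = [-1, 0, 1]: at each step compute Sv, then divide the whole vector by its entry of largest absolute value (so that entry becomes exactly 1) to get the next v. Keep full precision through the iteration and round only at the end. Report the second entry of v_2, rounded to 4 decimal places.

Sv0 = (-5.00000, -1.00000, 3.00000); divide by -5.00000 → v1 = (1.00000, 0.20000, -0.60000)
Sv1 = (6.40000, 3.20000, -0.60000); divide by 6.40000 → v2 = (1.00000, 0.50000, -0.09375)
Requested entry of v2: -16/-32 = 0.5000

0.5000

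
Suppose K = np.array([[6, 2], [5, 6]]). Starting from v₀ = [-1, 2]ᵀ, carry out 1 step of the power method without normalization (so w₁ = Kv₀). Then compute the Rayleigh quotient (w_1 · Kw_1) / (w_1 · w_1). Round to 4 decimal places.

w1 = Kv₀ = (6·(-1) + 2·2; 5·(-1) + 6·2) = (-2, 7)
Kw1 = (2, 32)
w1·Kw1 = (-2)·2 + 7·32 = 220; w1·w1 = (-2)·(-2) + 7·7 = 53
λ ≈ 220/53 = 4.1509

4.1509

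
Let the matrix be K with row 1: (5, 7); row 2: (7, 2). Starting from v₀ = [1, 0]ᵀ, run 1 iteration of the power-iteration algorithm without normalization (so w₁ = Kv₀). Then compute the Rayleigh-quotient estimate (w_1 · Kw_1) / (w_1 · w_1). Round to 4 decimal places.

9.6351

w1 = Kv₀ = (5, 7)
Kw1 = (74, 49)
w1·Kw1 = 5·74 + 7·49 = 713; w1·w1 = 5·5 + 7·7 = 74
λ ≈ 713/74 = 9.6351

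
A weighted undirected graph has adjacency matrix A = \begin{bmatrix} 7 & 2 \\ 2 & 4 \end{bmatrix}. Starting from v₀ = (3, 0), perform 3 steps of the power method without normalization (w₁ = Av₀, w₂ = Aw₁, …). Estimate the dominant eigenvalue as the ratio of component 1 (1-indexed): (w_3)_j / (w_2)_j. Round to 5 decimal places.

7.83019

w1 = Av₀ = (21, 6)
w2 = Aw1 = (159, 66)
w3 = Aw2 = (1245, 582)
Ratio at component: 1245 / 159 = 7.83019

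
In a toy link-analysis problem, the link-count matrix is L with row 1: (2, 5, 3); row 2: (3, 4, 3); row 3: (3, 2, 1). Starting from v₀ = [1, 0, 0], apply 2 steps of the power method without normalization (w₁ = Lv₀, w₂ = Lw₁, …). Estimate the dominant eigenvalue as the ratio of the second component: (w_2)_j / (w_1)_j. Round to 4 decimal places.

9.0000

w1 = Lv₀ = (2·1 + 5·0 + 3·0; 3·1 + 4·0 + 3·0; 3·1 + 2·0 + 1·0) = (2, 3, 3)
w2 = Lw1 = (2·2 + 5·3 + 3·3; 3·2 + 4·3 + 3·3; 3·2 + 2·3 + 1·3) = (28, 27, 15)
Ratio at component: 27 / 3 = 9.0000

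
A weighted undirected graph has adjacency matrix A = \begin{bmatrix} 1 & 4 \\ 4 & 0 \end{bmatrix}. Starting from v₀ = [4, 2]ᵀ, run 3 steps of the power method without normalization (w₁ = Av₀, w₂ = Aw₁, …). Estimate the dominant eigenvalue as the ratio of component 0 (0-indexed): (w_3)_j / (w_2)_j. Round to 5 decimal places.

w1 = Av₀ = (12, 16)
w2 = Aw1 = (76, 48)
w3 = Aw2 = (268, 304)
Ratio at component: 268 / 76 = 3.52632

3.52632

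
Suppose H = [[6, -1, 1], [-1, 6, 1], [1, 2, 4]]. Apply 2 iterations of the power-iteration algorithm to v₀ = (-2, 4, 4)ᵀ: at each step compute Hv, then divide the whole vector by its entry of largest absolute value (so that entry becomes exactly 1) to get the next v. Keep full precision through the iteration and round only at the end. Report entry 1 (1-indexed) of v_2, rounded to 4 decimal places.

-0.3738

Hv0 = (-12.00000, 30.00000, 22.00000); divide by 30.00000 → v1 = (-0.40000, 1.00000, 0.73333)
Hv1 = (-2.66667, 7.13333, 4.53333); divide by 7.13333 → v2 = (-0.37383, 1.00000, 0.63551)
Requested entry of v2: -80/214 = -0.3738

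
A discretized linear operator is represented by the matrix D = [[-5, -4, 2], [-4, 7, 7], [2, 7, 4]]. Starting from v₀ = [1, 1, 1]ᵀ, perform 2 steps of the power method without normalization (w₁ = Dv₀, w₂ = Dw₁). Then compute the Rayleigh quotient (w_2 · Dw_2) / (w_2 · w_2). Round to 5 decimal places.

w1 = Dv₀ = (-7, 10, 13)
w2 = Dw1 = (21, 189, 108)
Dw2 = (-645, 1995, 1797)
w2·Dw2 = 21·(-645) + 189·1995 + 108·1797 = 557586; w2·w2 = 21·21 + 189·189 + 108·108 = 47826
λ ≈ 557586/47826 = 11.65864

λ ≈ 11.65864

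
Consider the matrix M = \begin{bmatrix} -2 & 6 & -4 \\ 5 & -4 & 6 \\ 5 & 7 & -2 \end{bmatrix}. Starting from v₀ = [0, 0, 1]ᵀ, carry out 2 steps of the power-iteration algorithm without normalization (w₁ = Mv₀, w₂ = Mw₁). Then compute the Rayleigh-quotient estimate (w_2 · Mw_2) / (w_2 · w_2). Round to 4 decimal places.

-10.5758

w1 = Mv₀ = ((-2)·0 + 6·0 + (-4)·1; 5·0 + (-4)·0 + 6·1; 5·0 + 7·0 + (-2)·1) = (-4, 6, -2)
w2 = Mw1 = ((-2)·(-4) + 6·6 + (-4)·(-2); 5·(-4) + (-4)·6 + 6·(-2); 5·(-4) + 7·6 + (-2)·(-2)) = (52, -56, 26)
Mw2 = (-544, 640, -184)
w2·Mw2 = 52·(-544) + (-56)·640 + 26·(-184) = -68912; w2·w2 = 52·52 + (-56)·(-56) + 26·26 = 6516
λ ≈ -68912/6516 = -10.5758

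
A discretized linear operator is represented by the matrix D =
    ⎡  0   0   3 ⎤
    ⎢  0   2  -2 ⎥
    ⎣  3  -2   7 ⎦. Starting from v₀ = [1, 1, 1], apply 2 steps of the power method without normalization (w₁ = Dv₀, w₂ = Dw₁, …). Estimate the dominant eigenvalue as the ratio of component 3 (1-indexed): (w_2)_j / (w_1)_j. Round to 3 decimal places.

λ ≈ 8.125

w1 = Dv₀ = (3, 0, 8)
w2 = Dw1 = (24, -16, 65)
Ratio at component: 65 / 8 = 8.125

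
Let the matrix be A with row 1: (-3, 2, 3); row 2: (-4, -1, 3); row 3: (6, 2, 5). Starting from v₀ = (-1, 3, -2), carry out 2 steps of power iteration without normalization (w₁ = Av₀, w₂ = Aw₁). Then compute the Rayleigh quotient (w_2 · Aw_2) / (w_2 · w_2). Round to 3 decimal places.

w1 = Av₀ = ((-3)·(-1) + 2·3 + 3·(-2); (-4)·(-1) + (-1)·3 + 3·(-2); 6·(-1) + 2·3 + 5·(-2)) = (3, -5, -10)
w2 = Aw1 = ((-3)·3 + 2·(-5) + 3·(-10); (-4)·3 + (-1)·(-5) + 3·(-10); 6·3 + 2·(-5) + 5·(-10)) = (-49, -37, -42)
Aw2 = (-53, 107, -578)
w2·Aw2 = (-49)·(-53) + (-37)·107 + (-42)·(-578) = 22914; w2·w2 = (-49)·(-49) + (-37)·(-37) + (-42)·(-42) = 5534
λ ≈ 22914/5534 = 4.141

λ ≈ 4.141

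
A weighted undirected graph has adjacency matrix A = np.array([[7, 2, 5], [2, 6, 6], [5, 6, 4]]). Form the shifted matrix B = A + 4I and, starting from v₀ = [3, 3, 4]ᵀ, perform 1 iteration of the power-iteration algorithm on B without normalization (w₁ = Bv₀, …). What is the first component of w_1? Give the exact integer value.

B = A + 4I has rows (11, 2, 5); (2, 10, 6); (5, 6, 8)
w1 = Bv₀ = (11·3 + 2·3 + 5·4; 2·3 + 10·3 + 6·4; 5·3 + 6·3 + 8·4) = (59, 60, 65)
Requested component of w1: 59

59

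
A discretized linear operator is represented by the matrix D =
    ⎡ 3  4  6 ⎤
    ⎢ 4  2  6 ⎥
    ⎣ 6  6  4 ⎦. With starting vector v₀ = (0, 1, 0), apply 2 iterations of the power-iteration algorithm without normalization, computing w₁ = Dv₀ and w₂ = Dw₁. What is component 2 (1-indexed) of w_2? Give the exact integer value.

56

w1 = Dv₀ = (4, 2, 6)
w2 = Dw1 = (56, 56, 60)
The requested component of w2 is 56.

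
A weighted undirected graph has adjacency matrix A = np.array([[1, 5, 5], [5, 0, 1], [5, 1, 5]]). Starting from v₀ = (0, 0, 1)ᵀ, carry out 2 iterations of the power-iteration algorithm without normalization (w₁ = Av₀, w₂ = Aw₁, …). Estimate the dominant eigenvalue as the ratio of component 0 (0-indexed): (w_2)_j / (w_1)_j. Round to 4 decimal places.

7.0000

w1 = Av₀ = (1·0 + 5·0 + 5·1; 5·0 + 0·0 + 1·1; 5·0 + 1·0 + 5·1) = (5, 1, 5)
w2 = Aw1 = (1·5 + 5·1 + 5·5; 5·5 + 0·1 + 1·5; 5·5 + 1·1 + 5·5) = (35, 30, 51)
Ratio at component: 35 / 5 = 7.0000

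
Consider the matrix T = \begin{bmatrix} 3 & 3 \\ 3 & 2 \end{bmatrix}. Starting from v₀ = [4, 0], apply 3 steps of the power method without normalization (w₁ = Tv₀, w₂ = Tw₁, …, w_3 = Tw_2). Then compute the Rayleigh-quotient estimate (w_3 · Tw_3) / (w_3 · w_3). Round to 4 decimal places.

w1 = Tv₀ = (3·4 + 3·0; 3·4 + 2·0) = (12, 12)
w2 = Tw1 = (3·12 + 3·12; 3·12 + 2·12) = (72, 60)
w3 = Tw2 = (396, 336)
Tw3 = (2196, 1860)
w3·Tw3 = 396·2196 + 336·1860 = 1494576; w3·w3 = 396·396 + 336·336 = 269712
λ ≈ 1494576/269712 = 5.5414

λ ≈ 5.5414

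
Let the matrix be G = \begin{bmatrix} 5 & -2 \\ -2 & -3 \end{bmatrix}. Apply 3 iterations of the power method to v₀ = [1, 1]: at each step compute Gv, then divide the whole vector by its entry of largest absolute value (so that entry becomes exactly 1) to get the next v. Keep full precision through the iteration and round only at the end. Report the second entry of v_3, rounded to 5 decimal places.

Gv0 = (3.000000, -5.000000); divide by -5.000000 → v1 = (-0.600000, 1.000000)
Gv1 = (-5.000000, -1.800000); divide by -5.000000 → v2 = (1.000000, 0.360000)
Gv2 = (4.280000, -3.080000); divide by 4.280000 → v3 = (1.000000, -0.719626)
Requested entry of v3: -77/107 = -0.71963

-0.71963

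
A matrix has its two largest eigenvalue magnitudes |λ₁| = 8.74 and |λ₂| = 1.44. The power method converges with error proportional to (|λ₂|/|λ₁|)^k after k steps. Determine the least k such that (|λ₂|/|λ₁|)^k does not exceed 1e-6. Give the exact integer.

|λ₂/λ₁| = 1.44/8.74 = 0.16476
Need k ≥ ln(1e-6) / ln(0.16476) = -13.8155 / -1.8033 ≈ 7.661
Smallest integer k satisfying the bound: 8

8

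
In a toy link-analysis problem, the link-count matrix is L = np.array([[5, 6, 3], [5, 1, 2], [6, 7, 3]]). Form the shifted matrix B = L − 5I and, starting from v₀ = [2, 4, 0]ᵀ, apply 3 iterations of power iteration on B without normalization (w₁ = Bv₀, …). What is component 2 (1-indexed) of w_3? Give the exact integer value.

B = L − 5I has rows (0, 6, 3); (5, -4, 2); (6, 7, -2)
w1 = Bv₀ = (24, -6, 40)
w2 = Bw1 = (84, 224, 22)
w3 = Bw2 = (1410, -432, 2028)
Requested component of w3: -432

-432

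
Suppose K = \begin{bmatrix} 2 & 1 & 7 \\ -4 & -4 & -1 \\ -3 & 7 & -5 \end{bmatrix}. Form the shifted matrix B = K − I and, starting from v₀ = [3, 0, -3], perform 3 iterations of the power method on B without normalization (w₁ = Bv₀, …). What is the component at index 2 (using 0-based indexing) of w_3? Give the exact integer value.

1026

B = K − I has rows (1, 1, 7); (-4, -5, -1); (-3, 7, -6)
w1 = Bv₀ = (-18, -9, 9)
w2 = Bw1 = (36, 108, -63)
w3 = Bw2 = (-297, -621, 1026)
Requested component of w3: 1026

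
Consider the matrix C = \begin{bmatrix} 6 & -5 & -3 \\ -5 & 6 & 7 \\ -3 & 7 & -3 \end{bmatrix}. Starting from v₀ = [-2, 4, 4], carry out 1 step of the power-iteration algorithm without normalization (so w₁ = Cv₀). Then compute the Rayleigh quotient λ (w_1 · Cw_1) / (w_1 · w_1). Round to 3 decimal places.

λ ≈ 13.635

w1 = Cv₀ = (-44, 62, 22)
Cw1 = (-640, 746, 500)
w1·Cw1 = (-44)·(-640) + 62·746 + 22·500 = 85412; w1·w1 = (-44)·(-44) + 62·62 + 22·22 = 6264
λ ≈ 85412/6264 = 13.635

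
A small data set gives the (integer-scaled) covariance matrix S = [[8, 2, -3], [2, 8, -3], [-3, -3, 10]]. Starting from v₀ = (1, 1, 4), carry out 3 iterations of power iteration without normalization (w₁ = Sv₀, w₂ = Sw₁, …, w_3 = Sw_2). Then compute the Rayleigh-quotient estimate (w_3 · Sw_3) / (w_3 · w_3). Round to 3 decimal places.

w1 = Sv₀ = (-2, -2, 34)
w2 = Sw1 = (-122, -122, 352)
w3 = Sw2 = (-2276, -2276, 4252)
Sw3 = (-35516, -35516, 56176)
w3·Sw3 = (-2276)·(-35516) + (-2276)·(-35516) + 4252·56176 = 400529184; w3·w3 = (-2276)·(-2276) + (-2276)·(-2276) + 4252·4252 = 28439856
λ ≈ 400529184/28439856 = 14.083

λ ≈ 14.083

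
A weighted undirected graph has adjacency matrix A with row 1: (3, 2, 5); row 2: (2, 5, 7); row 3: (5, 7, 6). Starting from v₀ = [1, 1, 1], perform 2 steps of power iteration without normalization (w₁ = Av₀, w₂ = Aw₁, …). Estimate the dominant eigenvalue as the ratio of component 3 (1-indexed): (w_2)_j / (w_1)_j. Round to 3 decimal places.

λ ≈ 14.222

w1 = Av₀ = (3·1 + 2·1 + 5·1; 2·1 + 5·1 + 7·1; 5·1 + 7·1 + 6·1) = (10, 14, 18)
w2 = Aw1 = (3·10 + 2·14 + 5·18; 2·10 + 5·14 + 7·18; 5·10 + 7·14 + 6·18) = (148, 216, 256)
Ratio at component: 256 / 18 = 14.222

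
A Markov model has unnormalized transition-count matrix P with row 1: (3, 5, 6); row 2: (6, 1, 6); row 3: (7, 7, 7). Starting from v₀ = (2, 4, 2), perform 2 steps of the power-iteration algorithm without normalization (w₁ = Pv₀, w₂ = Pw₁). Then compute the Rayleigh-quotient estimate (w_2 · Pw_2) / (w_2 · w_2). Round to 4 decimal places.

w1 = Pv₀ = (38, 28, 56)
w2 = Pw1 = (590, 592, 854)
Pw2 = (9854, 9256, 14252)
w2·Pw2 = 590·9854 + 592·9256 + 854·14252 = 23464620; w2·w2 = 590·590 + 592·592 + 854·854 = 1427880
λ ≈ 23464620/1427880 = 16.4332

λ ≈ 16.4332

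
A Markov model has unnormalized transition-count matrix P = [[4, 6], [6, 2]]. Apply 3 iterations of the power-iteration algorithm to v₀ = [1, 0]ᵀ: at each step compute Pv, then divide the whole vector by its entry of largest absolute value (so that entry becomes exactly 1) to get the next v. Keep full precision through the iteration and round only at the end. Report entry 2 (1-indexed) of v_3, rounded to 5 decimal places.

0.90566

Pv0 = (4.000000, 6.000000); divide by 6.000000 → v1 = (0.666667, 1.000000)
Pv1 = (8.666667, 6.000000); divide by 8.666667 → v2 = (1.000000, 0.692308)
Pv2 = (8.153846, 7.384615); divide by 8.153846 → v3 = (1.000000, 0.905660)
Requested entry of v3: 384/424 = 0.90566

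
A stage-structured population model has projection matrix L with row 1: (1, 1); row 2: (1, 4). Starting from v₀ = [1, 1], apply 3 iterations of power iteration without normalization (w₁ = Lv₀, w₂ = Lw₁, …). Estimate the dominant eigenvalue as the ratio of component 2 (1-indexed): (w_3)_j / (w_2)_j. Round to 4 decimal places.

w1 = Lv₀ = (2, 5)
w2 = Lw1 = (7, 22)
w3 = Lw2 = (29, 95)
Ratio at component: 95 / 22 = 4.3182

λ ≈ 4.3182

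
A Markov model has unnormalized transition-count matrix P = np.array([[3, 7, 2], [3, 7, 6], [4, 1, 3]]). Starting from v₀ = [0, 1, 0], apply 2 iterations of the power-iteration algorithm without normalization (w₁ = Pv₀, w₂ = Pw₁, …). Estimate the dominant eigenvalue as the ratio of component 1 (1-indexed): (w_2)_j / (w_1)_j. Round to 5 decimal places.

λ ≈ 10.28571

w1 = Pv₀ = (3·0 + 7·1 + 2·0; 3·0 + 7·1 + 6·0; 4·0 + 1·1 + 3·0) = (7, 7, 1)
w2 = Pw1 = (3·7 + 7·7 + 2·1; 3·7 + 7·7 + 6·1; 4·7 + 1·7 + 3·1) = (72, 76, 38)
Ratio at component: 72 / 7 = 10.28571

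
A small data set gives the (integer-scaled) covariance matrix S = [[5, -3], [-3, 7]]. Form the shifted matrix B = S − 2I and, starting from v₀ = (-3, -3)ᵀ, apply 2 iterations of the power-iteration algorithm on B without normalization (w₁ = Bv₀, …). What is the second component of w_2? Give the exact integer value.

-30

B = S − 2I has rows (3, -3); (-3, 5)
w1 = Bv₀ = (0, -6)
w2 = Bw1 = (18, -30)
Requested component of w2: -30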